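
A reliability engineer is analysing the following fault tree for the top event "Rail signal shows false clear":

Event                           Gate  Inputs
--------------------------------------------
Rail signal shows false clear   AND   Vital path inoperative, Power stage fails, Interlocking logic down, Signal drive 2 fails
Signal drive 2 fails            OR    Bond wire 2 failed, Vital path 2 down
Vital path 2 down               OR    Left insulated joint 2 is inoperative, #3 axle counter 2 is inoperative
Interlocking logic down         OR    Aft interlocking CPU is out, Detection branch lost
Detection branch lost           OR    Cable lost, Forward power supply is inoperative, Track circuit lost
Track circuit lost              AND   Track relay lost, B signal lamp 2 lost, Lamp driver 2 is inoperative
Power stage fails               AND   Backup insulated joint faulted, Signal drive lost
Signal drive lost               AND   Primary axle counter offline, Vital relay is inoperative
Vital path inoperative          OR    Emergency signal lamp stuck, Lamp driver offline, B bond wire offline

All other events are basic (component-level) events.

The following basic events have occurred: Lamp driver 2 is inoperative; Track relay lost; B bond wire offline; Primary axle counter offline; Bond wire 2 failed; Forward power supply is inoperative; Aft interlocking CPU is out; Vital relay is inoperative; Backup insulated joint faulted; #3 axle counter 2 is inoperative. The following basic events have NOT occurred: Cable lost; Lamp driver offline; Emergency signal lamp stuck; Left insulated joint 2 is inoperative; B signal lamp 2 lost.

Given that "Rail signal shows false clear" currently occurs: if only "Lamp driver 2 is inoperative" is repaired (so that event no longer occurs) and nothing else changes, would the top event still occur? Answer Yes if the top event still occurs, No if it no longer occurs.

Yes

Counterfactual: set "Lamp driver 2 is inoperative" to not occurred.
Vital path inoperative [OR]: Emergency signal lamp stuck=not, Lamp driver offline=not, B bond wire offline=occurs → at least one input occurs → occurs.
Signal drive lost [AND]: Primary axle counter offline=occurs, Vital relay is inoperative=occurs → all inputs occur → occurs.
Power stage fails [AND]: Backup insulated joint faulted=occurs, Signal drive lost=occurs → all inputs occur → occurs.
Track circuit lost [AND]: Track relay lost=occurs, B signal lamp 2 lost=not, Lamp driver 2 is inoperative=not → not all inputs occur → does not occur.
Detection branch lost [OR]: Cable lost=not, Forward power supply is inoperative=occurs, Track circuit lost=not → at least one input occurs → occurs.
Interlocking logic down [OR]: Aft interlocking CPU is out=occurs, Detection branch lost=occurs → at least one input occurs → occurs.
Vital path 2 down [OR]: Left insulated joint 2 is inoperative=not, #3 axle counter 2 is inoperative=occurs → at least one input occurs → occurs.
Signal drive 2 fails [OR]: Bond wire 2 failed=occurs, Vital path 2 down=occurs → at least one input occurs → occurs.
Rail signal shows false clear [AND]: Vital path inoperative=occurs, Power stage fails=occurs, Interlocking logic down=occurs, Signal drive 2 fails=occurs → all inputs occur → occurs.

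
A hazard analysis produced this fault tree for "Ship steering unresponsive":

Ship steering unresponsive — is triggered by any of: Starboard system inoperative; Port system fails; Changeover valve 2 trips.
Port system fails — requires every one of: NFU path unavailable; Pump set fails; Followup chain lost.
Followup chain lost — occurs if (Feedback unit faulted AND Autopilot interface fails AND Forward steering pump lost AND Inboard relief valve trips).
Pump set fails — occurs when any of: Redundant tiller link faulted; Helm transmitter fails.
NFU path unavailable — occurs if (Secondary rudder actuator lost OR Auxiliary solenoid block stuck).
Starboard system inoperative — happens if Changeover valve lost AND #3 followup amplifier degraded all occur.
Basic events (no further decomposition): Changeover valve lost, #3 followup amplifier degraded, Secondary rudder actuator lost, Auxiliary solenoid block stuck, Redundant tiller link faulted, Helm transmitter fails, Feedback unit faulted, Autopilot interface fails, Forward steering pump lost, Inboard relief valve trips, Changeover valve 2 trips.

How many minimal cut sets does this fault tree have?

Starboard system inoperative [AND]: one cut set from each child combined → 1 × 1 = 1 cut set(s).
NFU path unavailable [OR]: union of children's cut sets → 2 cut set(s).
Pump set fails [OR]: union of children's cut sets → 2 cut set(s).
Followup chain lost [AND]: one cut set from each child combined → 1 × 1 × 1 × 1 = 1 cut set(s).
Port system fails [AND]: one cut set from each child combined → 2 × 2 × 1 = 4 cut set(s).
Ship steering unresponsive [OR]: union of children's cut sets → 6 cut set(s).
Minimal cut sets: {#3 followup amplifier degraded, Changeover valve lost}; {Autopilot interface fails, Feedback unit faulted, Forward steering pump lost, Inboard relief valve trips, Redundant tiller link faulted, Secondary rudder actuator lost}; {Autopilot interface fails, Feedback unit faulted, Forward steering pump lost, Helm transmitter fails, Inboard relief valve trips, Secondary rudder actuator lost}; {Autopilot interface fails, Auxiliary solenoid block stuck, Feedback unit faulted, Forward steering pump lost, Inboard relief valve trips, Redundant tiller link faulted}; {Autopilot interface fails, Auxiliary solenoid block stuck, Feedback unit faulted, Forward steering pump lost, Helm transmitter fails, Inboard relief valve trips}; {Changeover valve 2 trips}.

6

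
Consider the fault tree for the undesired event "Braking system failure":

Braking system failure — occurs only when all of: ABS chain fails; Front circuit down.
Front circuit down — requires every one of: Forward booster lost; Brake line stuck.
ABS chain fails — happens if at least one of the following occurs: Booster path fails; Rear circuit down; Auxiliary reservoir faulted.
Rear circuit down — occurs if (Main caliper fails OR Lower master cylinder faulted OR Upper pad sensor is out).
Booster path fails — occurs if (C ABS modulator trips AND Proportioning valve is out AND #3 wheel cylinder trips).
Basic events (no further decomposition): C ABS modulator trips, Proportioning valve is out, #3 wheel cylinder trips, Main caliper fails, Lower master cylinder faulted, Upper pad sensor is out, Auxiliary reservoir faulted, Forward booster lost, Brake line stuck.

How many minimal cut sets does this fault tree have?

Booster path fails [AND]: one cut set from each child combined → 1 × 1 × 1 = 1 cut set(s).
Rear circuit down [OR]: union of children's cut sets → 3 cut set(s).
ABS chain fails [OR]: union of children's cut sets → 5 cut set(s).
Front circuit down [AND]: one cut set from each child combined → 1 × 1 = 1 cut set(s).
Braking system failure [AND]: one cut set from each child combined → 5 × 1 = 5 cut set(s).
Minimal cut sets: {#3 wheel cylinder trips, Brake line stuck, C ABS modulator trips, Forward booster lost, Proportioning valve is out}; {Brake line stuck, Forward booster lost, Main caliper fails}; {Brake line stuck, Forward booster lost, Lower master cylinder faulted}; {Brake line stuck, Forward booster lost, Upper pad sensor is out}; {Auxiliary reservoir faulted, Brake line stuck, Forward booster lost}.

5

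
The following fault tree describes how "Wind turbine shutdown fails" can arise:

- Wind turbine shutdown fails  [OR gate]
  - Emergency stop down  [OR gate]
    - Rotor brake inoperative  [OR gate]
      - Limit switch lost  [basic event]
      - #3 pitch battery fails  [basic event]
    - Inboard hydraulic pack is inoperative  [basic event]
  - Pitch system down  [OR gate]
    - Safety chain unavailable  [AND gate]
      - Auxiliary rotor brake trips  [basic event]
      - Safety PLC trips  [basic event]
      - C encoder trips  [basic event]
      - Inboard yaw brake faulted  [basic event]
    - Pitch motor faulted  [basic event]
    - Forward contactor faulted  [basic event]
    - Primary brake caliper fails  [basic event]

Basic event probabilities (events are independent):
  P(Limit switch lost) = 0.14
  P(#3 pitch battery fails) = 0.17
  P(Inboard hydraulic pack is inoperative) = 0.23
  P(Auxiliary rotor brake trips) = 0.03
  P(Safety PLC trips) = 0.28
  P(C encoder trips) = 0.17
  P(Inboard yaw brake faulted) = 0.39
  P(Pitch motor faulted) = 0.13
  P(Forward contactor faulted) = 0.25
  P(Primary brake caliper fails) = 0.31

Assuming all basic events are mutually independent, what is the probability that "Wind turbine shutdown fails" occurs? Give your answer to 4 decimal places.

0.7527

P(Rotor brake inoperative) [OR] = 1 − (1−0.14) × (1−0.17) = 0.286200
P(Emergency stop down) [OR] = 1 − (1−0.286200) × (1−0.23) = 0.450374
P(Safety chain unavailable) [AND] = 0.03 × 0.28 × 0.17 × 0.39 = 0.000557
P(Pitch system down) [OR] = 1 − (1−0.000557) × (1−0.13) × (1−0.25) × (1−0.31) = 0.550026
P(Wind turbine shutdown fails) [OR] = 1 − (1−0.450374) × (1−0.550026) = 0.752683
Rounded to 4 decimal places: P(Wind turbine shutdown fails) ≈ 0.7527.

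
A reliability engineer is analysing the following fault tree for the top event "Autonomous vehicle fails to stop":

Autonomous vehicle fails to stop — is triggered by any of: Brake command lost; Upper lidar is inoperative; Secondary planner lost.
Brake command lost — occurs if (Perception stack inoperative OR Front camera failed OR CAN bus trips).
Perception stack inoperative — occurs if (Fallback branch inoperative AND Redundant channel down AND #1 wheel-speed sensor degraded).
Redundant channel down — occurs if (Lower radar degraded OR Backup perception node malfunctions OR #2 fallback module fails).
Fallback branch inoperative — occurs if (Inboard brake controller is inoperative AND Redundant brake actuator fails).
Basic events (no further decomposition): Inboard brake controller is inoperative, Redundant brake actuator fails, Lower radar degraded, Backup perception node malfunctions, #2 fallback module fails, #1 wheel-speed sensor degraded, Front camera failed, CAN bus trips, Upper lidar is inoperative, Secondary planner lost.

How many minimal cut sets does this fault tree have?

7

Fallback branch inoperative [AND]: one cut set from each child combined → 1 × 1 = 1 cut set(s).
Redundant channel down [OR]: union of children's cut sets → 3 cut set(s).
Perception stack inoperative [AND]: one cut set from each child combined → 1 × 3 × 1 = 3 cut set(s).
Brake command lost [OR]: union of children's cut sets → 5 cut set(s).
Autonomous vehicle fails to stop [OR]: union of children's cut sets → 7 cut set(s).
Minimal cut sets: {#1 wheel-speed sensor degraded, Inboard brake controller is inoperative, Lower radar degraded, Redundant brake actuator fails}; {#1 wheel-speed sensor degraded, Backup perception node malfunctions, Inboard brake controller is inoperative, Redundant brake actuator fails}; {#1 wheel-speed sensor degraded, #2 fallback module fails, Inboard brake controller is inoperative, Redundant brake actuator fails}; {Front camera failed}; {CAN bus trips}; {Upper lidar is inoperative}; {Secondary planner lost}.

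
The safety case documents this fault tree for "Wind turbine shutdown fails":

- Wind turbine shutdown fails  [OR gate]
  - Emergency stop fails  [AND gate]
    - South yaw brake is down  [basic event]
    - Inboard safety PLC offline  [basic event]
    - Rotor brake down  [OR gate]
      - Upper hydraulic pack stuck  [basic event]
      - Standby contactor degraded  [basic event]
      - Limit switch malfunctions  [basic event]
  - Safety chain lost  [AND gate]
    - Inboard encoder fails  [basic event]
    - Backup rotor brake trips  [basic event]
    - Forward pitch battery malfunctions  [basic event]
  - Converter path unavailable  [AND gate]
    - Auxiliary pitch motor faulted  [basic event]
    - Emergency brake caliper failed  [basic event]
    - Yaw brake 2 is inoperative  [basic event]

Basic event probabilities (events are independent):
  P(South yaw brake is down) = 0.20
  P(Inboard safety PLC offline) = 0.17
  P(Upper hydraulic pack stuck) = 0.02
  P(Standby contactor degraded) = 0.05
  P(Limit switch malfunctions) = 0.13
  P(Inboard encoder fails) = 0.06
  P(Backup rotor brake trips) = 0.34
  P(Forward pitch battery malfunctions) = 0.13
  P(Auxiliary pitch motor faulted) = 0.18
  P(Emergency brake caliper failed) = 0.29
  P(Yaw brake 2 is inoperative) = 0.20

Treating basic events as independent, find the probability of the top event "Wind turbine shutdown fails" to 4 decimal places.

P(Rotor brake down) [OR] = 1 − (1−0.02) × (1−0.05) × (1−0.13) = 0.190030
P(Emergency stop fails) [AND] = 0.20 × 0.17 × 0.190030 = 0.006461
P(Safety chain lost) [AND] = 0.06 × 0.34 × 0.13 = 0.002652
P(Converter path unavailable) [AND] = 0.18 × 0.29 × 0.20 = 0.010440
P(Wind turbine shutdown fails) [OR] = 1 − (1−0.006461) × (1−0.002652) × (1−0.010440) = 0.019441
Rounded to 4 decimal places: P(Wind turbine shutdown fails) ≈ 0.0194.

0.0194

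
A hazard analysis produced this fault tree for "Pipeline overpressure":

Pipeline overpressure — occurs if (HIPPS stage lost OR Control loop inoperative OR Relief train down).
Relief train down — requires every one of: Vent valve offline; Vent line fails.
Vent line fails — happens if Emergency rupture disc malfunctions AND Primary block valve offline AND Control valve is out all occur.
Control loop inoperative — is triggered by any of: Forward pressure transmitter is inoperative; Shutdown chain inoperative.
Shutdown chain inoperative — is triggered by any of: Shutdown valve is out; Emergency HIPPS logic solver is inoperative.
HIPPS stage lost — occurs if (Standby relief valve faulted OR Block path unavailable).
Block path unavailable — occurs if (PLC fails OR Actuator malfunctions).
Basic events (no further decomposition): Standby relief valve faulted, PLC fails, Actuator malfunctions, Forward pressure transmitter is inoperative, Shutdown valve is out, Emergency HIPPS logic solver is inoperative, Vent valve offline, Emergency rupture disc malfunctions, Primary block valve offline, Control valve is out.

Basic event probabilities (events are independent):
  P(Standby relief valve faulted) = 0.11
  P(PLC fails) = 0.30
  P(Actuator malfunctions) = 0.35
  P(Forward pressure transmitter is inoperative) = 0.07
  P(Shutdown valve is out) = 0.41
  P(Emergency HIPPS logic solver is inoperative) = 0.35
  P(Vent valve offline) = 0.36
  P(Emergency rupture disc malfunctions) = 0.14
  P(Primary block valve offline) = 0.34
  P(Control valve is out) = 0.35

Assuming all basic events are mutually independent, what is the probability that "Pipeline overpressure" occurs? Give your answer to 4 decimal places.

P(Block path unavailable) [OR] = 1 − (1−0.30) × (1−0.35) = 0.545000
P(HIPPS stage lost) [OR] = 1 − (1−0.11) × (1−0.545000) = 0.595050
P(Shutdown chain inoperative) [OR] = 1 − (1−0.41) × (1−0.35) = 0.616500
P(Control loop inoperative) [OR] = 1 − (1−0.07) × (1−0.616500) = 0.643345
P(Vent line fails) [AND] = 0.14 × 0.34 × 0.35 = 0.016660
P(Relief train down) [AND] = 0.36 × 0.016660 = 0.005998
P(Pipeline overpressure) [OR] = 1 − (1−0.595050) × (1−0.643345) × (1−0.005998) = 0.856439
Rounded to 4 decimal places: P(Pipeline overpressure) ≈ 0.8564.

0.8564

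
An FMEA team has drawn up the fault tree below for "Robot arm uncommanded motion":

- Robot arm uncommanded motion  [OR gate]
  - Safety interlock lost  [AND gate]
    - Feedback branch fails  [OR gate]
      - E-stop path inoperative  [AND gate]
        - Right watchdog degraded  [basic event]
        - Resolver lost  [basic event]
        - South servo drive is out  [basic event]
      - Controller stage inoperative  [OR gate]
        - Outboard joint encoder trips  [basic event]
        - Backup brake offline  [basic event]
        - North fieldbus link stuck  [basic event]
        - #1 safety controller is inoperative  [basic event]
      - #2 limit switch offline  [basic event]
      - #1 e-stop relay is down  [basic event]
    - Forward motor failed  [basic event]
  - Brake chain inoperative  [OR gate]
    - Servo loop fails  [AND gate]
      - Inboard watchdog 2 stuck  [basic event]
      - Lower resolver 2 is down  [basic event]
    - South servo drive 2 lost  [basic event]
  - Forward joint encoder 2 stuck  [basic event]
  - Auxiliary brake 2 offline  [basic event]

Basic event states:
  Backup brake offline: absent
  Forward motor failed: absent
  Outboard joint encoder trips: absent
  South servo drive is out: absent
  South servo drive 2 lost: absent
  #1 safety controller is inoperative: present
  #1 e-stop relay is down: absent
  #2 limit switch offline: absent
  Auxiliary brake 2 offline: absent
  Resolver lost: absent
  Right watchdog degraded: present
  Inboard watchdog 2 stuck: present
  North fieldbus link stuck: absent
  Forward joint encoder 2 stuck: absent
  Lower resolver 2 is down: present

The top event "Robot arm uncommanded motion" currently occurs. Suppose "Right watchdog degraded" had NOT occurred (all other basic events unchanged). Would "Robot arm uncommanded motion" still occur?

Yes

Counterfactual: set "Right watchdog degraded" to not occurred.
E-stop path inoperative [AND]: Right watchdog degraded=not, Resolver lost=not, South servo drive is out=not → not all inputs occur → does not occur.
Controller stage inoperative [OR]: Outboard joint encoder trips=not, Backup brake offline=not, North fieldbus link stuck=not, #1 safety controller is inoperative=occurs → at least one input occurs → occurs.
Feedback branch fails [OR]: E-stop path inoperative=not, Controller stage inoperative=occurs, #2 limit switch offline=not, #1 e-stop relay is down=not → at least one input occurs → occurs.
Safety interlock lost [AND]: Feedback branch fails=occurs, Forward motor failed=not → not all inputs occur → does not occur.
Servo loop fails [AND]: Inboard watchdog 2 stuck=occurs, Lower resolver 2 is down=occurs → all inputs occur → occurs.
Brake chain inoperative [OR]: Servo loop fails=occurs, South servo drive 2 lost=not → at least one input occurs → occurs.
Robot arm uncommanded motion [OR]: Safety interlock lost=not, Brake chain inoperative=occurs, Forward joint encoder 2 stuck=not, Auxiliary brake 2 offline=not → at least one input occurs → occurs.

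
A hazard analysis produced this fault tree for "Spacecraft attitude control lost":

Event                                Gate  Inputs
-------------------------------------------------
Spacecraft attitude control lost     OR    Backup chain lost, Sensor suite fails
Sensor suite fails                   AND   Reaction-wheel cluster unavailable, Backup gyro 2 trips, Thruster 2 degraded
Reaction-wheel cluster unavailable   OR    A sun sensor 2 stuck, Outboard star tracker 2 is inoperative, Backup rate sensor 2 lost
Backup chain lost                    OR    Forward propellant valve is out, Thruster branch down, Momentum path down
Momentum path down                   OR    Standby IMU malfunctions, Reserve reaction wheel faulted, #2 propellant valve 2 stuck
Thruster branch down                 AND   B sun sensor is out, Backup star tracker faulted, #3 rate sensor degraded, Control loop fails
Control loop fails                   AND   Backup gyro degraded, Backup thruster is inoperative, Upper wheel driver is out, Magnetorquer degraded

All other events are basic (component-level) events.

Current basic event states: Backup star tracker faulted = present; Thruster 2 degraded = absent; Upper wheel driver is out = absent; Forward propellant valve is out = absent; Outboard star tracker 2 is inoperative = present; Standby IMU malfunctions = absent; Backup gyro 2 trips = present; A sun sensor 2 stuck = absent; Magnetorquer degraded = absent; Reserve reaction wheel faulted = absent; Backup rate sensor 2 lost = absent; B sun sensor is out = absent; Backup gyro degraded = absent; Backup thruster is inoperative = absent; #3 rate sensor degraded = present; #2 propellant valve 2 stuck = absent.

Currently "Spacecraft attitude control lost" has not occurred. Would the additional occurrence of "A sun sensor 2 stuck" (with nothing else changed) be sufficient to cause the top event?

Counterfactual: set "A sun sensor 2 stuck" to occurred.
Control loop fails [AND]: Backup gyro degraded=not, Backup thruster is inoperative=not, Upper wheel driver is out=not, Magnetorquer degraded=not → not all inputs occur → does not occur.
Thruster branch down [AND]: B sun sensor is out=not, Backup star tracker faulted=occurs, #3 rate sensor degraded=occurs, Control loop fails=not → not all inputs occur → does not occur.
Momentum path down [OR]: Standby IMU malfunctions=not, Reserve reaction wheel faulted=not, #2 propellant valve 2 stuck=not → no input occurs → does not occur.
Backup chain lost [OR]: Forward propellant valve is out=not, Thruster branch down=not, Momentum path down=not → no input occurs → does not occur.
Reaction-wheel cluster unavailable [OR]: A sun sensor 2 stuck=occurs, Outboard star tracker 2 is inoperative=occurs, Backup rate sensor 2 lost=not → at least one input occurs → occurs.
Sensor suite fails [AND]: Reaction-wheel cluster unavailable=occurs, Backup gyro 2 trips=occurs, Thruster 2 degraded=not → not all inputs occur → does not occur.
Spacecraft attitude control lost [OR]: Backup chain lost=not, Sensor suite fails=not → no input occurs → does not occur.

No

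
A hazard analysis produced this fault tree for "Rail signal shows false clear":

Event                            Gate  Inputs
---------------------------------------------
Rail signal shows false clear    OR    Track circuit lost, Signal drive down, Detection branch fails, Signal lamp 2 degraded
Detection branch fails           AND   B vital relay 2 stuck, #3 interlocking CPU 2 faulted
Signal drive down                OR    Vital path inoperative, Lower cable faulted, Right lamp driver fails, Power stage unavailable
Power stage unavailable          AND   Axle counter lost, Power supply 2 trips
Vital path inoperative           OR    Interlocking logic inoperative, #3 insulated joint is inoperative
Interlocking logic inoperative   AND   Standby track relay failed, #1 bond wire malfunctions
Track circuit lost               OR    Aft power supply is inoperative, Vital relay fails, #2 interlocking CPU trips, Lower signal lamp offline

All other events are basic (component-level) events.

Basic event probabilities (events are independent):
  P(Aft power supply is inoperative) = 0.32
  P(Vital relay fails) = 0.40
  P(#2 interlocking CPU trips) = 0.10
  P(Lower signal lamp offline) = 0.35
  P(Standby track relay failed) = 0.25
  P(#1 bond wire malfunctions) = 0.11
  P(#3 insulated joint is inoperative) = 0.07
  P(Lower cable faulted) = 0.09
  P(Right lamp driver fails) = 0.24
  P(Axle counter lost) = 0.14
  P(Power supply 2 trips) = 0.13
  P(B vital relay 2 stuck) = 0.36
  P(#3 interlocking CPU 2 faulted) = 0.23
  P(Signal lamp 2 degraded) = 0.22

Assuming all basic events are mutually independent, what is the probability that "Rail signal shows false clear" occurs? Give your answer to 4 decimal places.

P(Track circuit lost) [OR] = 1 − (1−0.32) × (1−0.40) × (1−0.10) × (1−0.35) = 0.761320
P(Interlocking logic inoperative) [AND] = 0.25 × 0.11 = 0.027500
P(Vital path inoperative) [OR] = 1 − (1−0.027500) × (1−0.07) = 0.095575
P(Power stage unavailable) [AND] = 0.14 × 0.13 = 0.018200
P(Signal drive down) [OR] = 1 − (1−0.095575) × (1−0.09) × (1−0.24) × (1−0.018200) = 0.385884
P(Detection branch fails) [AND] = 0.36 × 0.23 = 0.082800
P(Rail signal shows false clear) [OR] = 1 − (1−0.761320) × (1−0.385884) × (1−0.082800) × (1−0.22) = 0.895136
Rounded to 4 decimal places: P(Rail signal shows false clear) ≈ 0.8951.

0.8951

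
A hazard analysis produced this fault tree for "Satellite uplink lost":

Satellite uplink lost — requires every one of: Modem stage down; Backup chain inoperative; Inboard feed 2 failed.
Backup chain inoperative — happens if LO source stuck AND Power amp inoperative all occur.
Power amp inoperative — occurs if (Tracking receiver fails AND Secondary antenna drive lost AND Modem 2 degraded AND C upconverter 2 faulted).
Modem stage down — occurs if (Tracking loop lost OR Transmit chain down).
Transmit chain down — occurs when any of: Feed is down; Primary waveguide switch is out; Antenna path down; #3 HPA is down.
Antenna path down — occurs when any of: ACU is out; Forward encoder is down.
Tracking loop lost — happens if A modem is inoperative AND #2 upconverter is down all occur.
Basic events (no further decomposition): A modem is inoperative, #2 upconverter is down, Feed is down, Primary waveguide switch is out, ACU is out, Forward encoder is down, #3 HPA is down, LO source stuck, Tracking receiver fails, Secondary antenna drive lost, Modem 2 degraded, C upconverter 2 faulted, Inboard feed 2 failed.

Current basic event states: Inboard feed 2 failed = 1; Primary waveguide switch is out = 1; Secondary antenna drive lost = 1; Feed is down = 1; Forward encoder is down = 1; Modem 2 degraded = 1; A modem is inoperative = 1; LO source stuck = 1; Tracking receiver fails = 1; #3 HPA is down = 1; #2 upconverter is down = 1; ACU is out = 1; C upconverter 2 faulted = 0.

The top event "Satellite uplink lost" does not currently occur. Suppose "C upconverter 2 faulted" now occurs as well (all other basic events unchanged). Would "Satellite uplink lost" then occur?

Counterfactual: set "C upconverter 2 faulted" to occurred.
Tracking loop lost [AND]: A modem is inoperative=occurs, #2 upconverter is down=occurs → all inputs occur → occurs.
Antenna path down [OR]: ACU is out=occurs, Forward encoder is down=occurs → at least one input occurs → occurs.
Transmit chain down [OR]: Feed is down=occurs, Primary waveguide switch is out=occurs, Antenna path down=occurs, #3 HPA is down=occurs → at least one input occurs → occurs.
Modem stage down [OR]: Tracking loop lost=occurs, Transmit chain down=occurs → at least one input occurs → occurs.
Power amp inoperative [AND]: Tracking receiver fails=occurs, Secondary antenna drive lost=occurs, Modem 2 degraded=occurs, C upconverter 2 faulted=occurs → all inputs occur → occurs.
Backup chain inoperative [AND]: LO source stuck=occurs, Power amp inoperative=occurs → all inputs occur → occurs.
Satellite uplink lost [AND]: Modem stage down=occurs, Backup chain inoperative=occurs, Inboard feed 2 failed=occurs → all inputs occur → occurs.

Yes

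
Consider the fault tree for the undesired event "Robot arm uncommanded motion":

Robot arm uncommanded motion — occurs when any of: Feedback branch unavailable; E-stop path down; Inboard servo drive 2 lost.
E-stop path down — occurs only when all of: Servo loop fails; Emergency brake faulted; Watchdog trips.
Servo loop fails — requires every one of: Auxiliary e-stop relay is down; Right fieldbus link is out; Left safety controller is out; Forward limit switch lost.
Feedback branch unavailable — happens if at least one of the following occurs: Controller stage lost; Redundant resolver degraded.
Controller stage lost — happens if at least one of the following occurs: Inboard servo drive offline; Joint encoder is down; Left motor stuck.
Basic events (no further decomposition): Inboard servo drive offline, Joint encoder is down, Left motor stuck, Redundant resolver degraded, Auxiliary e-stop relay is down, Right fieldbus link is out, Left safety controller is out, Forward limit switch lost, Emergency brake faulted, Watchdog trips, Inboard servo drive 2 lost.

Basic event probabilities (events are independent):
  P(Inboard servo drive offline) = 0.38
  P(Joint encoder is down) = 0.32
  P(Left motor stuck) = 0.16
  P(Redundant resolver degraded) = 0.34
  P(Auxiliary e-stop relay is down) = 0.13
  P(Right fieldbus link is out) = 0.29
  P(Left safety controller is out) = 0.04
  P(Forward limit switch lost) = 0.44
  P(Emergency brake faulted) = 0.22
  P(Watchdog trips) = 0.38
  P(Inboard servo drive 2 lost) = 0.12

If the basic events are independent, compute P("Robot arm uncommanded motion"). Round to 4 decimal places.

P(Controller stage lost) [OR] = 1 − (1−0.38) × (1−0.32) × (1−0.16) = 0.645856
P(Feedback branch unavailable) [OR] = 1 − (1−0.645856) × (1−0.34) = 0.766265
P(Servo loop fails) [AND] = 0.13 × 0.29 × 0.04 × 0.44 = 0.000664
P(E-stop path down) [AND] = 0.000664 × 0.22 × 0.38 = 0.000056
P(Robot arm uncommanded motion) [OR] = 1 − (1−0.766265) × (1−0.000056) × (1−0.12) = 0.794325
Rounded to 4 decimal places: P(Robot arm uncommanded motion) ≈ 0.7943.

0.7943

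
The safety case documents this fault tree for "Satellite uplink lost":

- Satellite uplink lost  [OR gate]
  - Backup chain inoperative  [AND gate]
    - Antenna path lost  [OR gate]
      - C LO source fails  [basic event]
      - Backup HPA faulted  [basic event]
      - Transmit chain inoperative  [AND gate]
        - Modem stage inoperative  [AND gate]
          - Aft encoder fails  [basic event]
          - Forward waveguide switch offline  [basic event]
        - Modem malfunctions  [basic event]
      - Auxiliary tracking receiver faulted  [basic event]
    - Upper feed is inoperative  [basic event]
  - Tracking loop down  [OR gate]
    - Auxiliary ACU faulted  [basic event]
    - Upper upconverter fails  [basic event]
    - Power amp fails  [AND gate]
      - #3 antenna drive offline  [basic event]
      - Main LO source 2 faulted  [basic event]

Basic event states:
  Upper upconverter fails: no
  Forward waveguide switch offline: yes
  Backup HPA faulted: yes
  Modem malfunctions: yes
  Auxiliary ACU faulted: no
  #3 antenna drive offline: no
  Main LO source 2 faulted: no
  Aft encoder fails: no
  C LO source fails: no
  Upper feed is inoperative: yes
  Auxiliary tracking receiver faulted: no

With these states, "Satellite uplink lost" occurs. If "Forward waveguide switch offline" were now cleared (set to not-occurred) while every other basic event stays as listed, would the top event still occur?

Yes

Counterfactual: set "Forward waveguide switch offline" to not occurred.
Modem stage inoperative [AND]: Aft encoder fails=not, Forward waveguide switch offline=not → not all inputs occur → does not occur.
Transmit chain inoperative [AND]: Modem stage inoperative=not, Modem malfunctions=occurs → not all inputs occur → does not occur.
Antenna path lost [OR]: C LO source fails=not, Backup HPA faulted=occurs, Transmit chain inoperative=not, Auxiliary tracking receiver faulted=not → at least one input occurs → occurs.
Backup chain inoperative [AND]: Antenna path lost=occurs, Upper feed is inoperative=occurs → all inputs occur → occurs.
Power amp fails [AND]: #3 antenna drive offline=not, Main LO source 2 faulted=not → not all inputs occur → does not occur.
Tracking loop down [OR]: Auxiliary ACU faulted=not, Upper upconverter fails=not, Power amp fails=not → no input occurs → does not occur.
Satellite uplink lost [OR]: Backup chain inoperative=occurs, Tracking loop down=not → at least one input occurs → occurs.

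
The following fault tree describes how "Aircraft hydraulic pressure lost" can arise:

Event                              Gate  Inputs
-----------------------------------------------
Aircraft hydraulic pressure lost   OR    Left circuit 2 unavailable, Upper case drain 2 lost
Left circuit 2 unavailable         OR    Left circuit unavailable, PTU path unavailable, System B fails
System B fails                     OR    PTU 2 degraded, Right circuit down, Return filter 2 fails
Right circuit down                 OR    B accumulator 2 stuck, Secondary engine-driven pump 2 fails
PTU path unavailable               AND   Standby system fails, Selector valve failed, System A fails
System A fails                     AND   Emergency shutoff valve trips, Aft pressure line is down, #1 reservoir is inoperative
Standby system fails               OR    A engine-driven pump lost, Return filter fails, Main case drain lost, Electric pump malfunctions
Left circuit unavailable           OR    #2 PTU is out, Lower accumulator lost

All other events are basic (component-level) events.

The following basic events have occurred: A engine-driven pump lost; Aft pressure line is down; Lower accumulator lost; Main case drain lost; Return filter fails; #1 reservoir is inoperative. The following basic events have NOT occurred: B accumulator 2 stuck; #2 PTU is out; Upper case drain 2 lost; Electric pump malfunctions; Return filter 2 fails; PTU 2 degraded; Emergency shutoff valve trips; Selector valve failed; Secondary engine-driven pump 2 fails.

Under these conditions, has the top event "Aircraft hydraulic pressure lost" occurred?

Left circuit unavailable [OR]: #2 PTU is out=not, Lower accumulator lost=occurs → at least one input occurs → occurs.
Standby system fails [OR]: A engine-driven pump lost=occurs, Return filter fails=occurs, Main case drain lost=occurs, Electric pump malfunctions=not → at least one input occurs → occurs.
System A fails [AND]: Emergency shutoff valve trips=not, Aft pressure line is down=occurs, #1 reservoir is inoperative=occurs → not all inputs occur → does not occur.
PTU path unavailable [AND]: Standby system fails=occurs, Selector valve failed=not, System A fails=not → not all inputs occur → does not occur.
Right circuit down [OR]: B accumulator 2 stuck=not, Secondary engine-driven pump 2 fails=not → no input occurs → does not occur.
System B fails [OR]: PTU 2 degraded=not, Right circuit down=not, Return filter 2 fails=not → no input occurs → does not occur.
Left circuit 2 unavailable [OR]: Left circuit unavailable=occurs, PTU path unavailable=not, System B fails=not → at least one input occurs → occurs.
Aircraft hydraulic pressure lost [OR]: Left circuit 2 unavailable=occurs, Upper case drain 2 lost=not → at least one input occurs → occurs.

Yes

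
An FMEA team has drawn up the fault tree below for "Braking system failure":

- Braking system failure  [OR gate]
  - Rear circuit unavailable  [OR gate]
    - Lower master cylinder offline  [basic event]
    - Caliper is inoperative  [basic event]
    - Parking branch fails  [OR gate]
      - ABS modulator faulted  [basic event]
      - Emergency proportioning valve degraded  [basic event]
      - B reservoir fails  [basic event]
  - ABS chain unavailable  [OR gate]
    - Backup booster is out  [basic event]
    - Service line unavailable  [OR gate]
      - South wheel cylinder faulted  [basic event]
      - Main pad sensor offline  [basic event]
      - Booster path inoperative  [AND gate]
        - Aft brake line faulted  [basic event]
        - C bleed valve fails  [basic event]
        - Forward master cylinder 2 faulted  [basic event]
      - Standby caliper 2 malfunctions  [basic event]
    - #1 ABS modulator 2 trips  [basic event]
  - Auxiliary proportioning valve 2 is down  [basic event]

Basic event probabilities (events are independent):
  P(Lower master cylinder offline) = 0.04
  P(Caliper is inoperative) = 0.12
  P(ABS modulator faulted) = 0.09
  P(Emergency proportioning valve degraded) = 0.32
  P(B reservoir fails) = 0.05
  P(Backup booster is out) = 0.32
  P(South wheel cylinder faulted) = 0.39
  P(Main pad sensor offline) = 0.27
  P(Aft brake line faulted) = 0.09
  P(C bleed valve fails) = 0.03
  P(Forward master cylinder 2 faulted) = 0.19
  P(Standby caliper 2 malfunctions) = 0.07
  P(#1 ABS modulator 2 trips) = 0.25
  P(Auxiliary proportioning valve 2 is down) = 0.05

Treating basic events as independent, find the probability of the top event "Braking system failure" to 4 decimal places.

P(Parking branch fails) [OR] = 1 − (1−0.09) × (1−0.32) × (1−0.05) = 0.412140
P(Rear circuit unavailable) [OR] = 1 − (1−0.04) × (1−0.12) × (1−0.412140) = 0.503376
P(Booster path inoperative) [AND] = 0.09 × 0.03 × 0.19 = 0.000513
P(Service line unavailable) [OR] = 1 − (1−0.39) × (1−0.27) × (1−0.000513) × (1−0.07) = 0.586083
P(ABS chain unavailable) [OR] = 1 − (1−0.32) × (1−0.586083) × (1−0.25) = 0.788902
P(Braking system failure) [OR] = 1 − (1−0.503376) × (1−0.788902) × (1−0.05) = 0.900405
Rounded to 4 decimal places: P(Braking system failure) ≈ 0.9004.

0.9004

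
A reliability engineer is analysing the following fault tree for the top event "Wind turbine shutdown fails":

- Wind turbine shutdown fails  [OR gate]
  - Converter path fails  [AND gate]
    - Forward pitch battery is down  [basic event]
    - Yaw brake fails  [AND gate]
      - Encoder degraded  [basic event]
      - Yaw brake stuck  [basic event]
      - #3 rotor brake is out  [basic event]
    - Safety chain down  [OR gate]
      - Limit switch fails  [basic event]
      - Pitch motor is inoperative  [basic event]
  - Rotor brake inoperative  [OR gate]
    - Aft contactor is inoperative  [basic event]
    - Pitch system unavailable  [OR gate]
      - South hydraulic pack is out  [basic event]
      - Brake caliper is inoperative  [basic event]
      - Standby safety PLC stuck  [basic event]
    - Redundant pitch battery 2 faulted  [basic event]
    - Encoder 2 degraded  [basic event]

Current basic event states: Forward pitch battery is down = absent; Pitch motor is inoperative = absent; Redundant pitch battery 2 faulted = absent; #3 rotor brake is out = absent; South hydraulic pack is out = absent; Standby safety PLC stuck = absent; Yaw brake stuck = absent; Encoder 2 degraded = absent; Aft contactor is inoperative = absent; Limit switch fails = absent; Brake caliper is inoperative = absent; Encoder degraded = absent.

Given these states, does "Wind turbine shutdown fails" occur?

No

Yaw brake fails [AND]: Encoder degraded=not, Yaw brake stuck=not, #3 rotor brake is out=not → not all inputs occur → does not occur.
Safety chain down [OR]: Limit switch fails=not, Pitch motor is inoperative=not → no input occurs → does not occur.
Converter path fails [AND]: Forward pitch battery is down=not, Yaw brake fails=not, Safety chain down=not → not all inputs occur → does not occur.
Pitch system unavailable [OR]: South hydraulic pack is out=not, Brake caliper is inoperative=not, Standby safety PLC stuck=not → no input occurs → does not occur.
Rotor brake inoperative [OR]: Aft contactor is inoperative=not, Pitch system unavailable=not, Redundant pitch battery 2 faulted=not, Encoder 2 degraded=not → no input occurs → does not occur.
Wind turbine shutdown fails [OR]: Converter path fails=not, Rotor brake inoperative=not → no input occurs → does not occur.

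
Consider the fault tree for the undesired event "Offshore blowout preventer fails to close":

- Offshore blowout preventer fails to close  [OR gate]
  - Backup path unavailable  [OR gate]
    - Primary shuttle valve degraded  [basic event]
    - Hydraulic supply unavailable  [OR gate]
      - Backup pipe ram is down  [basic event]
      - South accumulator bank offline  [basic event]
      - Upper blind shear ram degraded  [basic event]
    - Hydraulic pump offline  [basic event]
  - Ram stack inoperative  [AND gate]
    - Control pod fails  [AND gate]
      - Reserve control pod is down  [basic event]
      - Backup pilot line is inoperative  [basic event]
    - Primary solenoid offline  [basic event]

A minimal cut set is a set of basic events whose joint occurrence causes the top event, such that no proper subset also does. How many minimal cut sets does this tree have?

6

Hydraulic supply unavailable [OR]: union of children's cut sets → 3 cut set(s).
Backup path unavailable [OR]: union of children's cut sets → 5 cut set(s).
Control pod fails [AND]: one cut set from each child combined → 1 × 1 = 1 cut set(s).
Ram stack inoperative [AND]: one cut set from each child combined → 1 × 1 = 1 cut set(s).
Offshore blowout preventer fails to close [OR]: union of children's cut sets → 6 cut set(s).
Minimal cut sets: {Primary shuttle valve degraded}; {Backup pipe ram is down}; {South accumulator bank offline}; {Upper blind shear ram degraded}; {Hydraulic pump offline}; {Backup pilot line is inoperative, Primary solenoid offline, Reserve control pod is down}.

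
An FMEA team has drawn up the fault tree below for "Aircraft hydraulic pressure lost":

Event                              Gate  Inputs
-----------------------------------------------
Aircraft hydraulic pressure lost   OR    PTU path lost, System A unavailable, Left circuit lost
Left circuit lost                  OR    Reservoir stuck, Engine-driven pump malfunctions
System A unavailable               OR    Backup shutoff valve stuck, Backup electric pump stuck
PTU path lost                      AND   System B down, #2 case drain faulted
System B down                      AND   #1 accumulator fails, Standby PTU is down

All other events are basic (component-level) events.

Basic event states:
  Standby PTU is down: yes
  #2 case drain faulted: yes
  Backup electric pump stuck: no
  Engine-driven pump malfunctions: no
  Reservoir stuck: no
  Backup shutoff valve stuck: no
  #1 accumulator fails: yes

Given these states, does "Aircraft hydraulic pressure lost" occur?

Yes

System B down [AND]: #1 accumulator fails=occurs, Standby PTU is down=occurs → all inputs occur → occurs.
PTU path lost [AND]: System B down=occurs, #2 case drain faulted=occurs → all inputs occur → occurs.
System A unavailable [OR]: Backup shutoff valve stuck=not, Backup electric pump stuck=not → no input occurs → does not occur.
Left circuit lost [OR]: Reservoir stuck=not, Engine-driven pump malfunctions=not → no input occurs → does not occur.
Aircraft hydraulic pressure lost [OR]: PTU path lost=occurs, System A unavailable=not, Left circuit lost=not → at least one input occurs → occurs.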